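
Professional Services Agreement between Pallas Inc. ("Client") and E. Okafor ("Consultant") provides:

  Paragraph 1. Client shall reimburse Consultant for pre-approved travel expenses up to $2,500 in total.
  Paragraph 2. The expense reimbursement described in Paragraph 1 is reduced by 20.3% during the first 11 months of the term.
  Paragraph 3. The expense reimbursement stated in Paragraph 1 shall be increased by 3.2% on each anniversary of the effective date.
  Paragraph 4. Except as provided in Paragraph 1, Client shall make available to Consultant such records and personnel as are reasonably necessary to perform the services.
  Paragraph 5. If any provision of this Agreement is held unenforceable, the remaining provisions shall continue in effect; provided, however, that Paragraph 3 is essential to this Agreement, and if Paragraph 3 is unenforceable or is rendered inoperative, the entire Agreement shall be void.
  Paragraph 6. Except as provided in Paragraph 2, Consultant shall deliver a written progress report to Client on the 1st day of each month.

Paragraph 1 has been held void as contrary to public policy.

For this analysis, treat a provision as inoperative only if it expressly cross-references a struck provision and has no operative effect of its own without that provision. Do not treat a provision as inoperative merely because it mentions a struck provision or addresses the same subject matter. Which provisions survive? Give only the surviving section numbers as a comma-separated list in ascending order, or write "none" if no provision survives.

Paragraph 1 is struck. The whole of Paragraph 2 is the introductory reduction to the expense reimbursement, defined by reference to Paragraph 1, so Paragraph 2 cannot stand once Paragraph 1 is removed. Paragraph 3 has no operative effect of its own apart from Paragraph 1 and is therefore inoperative. Paragraph 5 makes Paragraph 3 an essential term, and Paragraph 3 has been rendered inoperative by the cascade; under Paragraph 5, the entire Agreement is therefore void. No provision of the Agreement survives.

none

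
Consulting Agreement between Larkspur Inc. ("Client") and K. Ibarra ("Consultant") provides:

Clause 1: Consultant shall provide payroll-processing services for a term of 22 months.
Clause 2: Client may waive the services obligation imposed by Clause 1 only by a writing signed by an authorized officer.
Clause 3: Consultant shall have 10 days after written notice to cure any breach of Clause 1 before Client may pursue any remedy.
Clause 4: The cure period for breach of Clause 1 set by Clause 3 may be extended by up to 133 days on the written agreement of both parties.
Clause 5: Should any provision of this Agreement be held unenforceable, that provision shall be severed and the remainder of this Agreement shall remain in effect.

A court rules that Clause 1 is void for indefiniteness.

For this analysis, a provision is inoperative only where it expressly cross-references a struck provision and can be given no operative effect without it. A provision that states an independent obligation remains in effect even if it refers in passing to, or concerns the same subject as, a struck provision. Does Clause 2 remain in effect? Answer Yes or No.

No

Clause 1 is struck. Clause 2 operates only by reference to Clause 1, so it falls with Clause 1. Clause 3 operates only by reference to Clause 1, so it falls with Clause 1. Clause 4 does nothing except set the extension of the cure period for breach of Clause 1 by reference to Clause 3; with Clause 3 gone it has no independent effect and is inoperative. Under the severability clause in Clause 5, the remaining provisions continue in force. Only Clause 5 remains in effect. Clause 2 is among the inoperative provisions, so the answer is no.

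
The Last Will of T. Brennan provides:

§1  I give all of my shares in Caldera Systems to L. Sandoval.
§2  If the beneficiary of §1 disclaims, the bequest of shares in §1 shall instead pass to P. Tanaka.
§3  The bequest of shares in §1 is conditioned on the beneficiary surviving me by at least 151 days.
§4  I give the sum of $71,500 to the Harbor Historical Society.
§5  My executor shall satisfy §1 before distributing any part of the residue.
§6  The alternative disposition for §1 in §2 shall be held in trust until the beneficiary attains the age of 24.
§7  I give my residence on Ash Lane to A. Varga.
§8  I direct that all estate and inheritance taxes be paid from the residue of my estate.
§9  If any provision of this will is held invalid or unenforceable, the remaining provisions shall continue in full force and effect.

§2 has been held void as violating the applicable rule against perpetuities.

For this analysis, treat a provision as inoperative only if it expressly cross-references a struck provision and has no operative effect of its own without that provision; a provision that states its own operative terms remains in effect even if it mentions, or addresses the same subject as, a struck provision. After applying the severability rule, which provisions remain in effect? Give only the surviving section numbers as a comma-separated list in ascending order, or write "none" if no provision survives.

§2 is struck. The only function of §6 is the trust for §2, so it cannot stand once §2 is removed. §9 is a severability clause and preserves every provision that can still be given independent effect. §1, §3, §4, §5, §7, §8, and §9 remain in effect.

1, 3, 4, 5, 7, 8, 9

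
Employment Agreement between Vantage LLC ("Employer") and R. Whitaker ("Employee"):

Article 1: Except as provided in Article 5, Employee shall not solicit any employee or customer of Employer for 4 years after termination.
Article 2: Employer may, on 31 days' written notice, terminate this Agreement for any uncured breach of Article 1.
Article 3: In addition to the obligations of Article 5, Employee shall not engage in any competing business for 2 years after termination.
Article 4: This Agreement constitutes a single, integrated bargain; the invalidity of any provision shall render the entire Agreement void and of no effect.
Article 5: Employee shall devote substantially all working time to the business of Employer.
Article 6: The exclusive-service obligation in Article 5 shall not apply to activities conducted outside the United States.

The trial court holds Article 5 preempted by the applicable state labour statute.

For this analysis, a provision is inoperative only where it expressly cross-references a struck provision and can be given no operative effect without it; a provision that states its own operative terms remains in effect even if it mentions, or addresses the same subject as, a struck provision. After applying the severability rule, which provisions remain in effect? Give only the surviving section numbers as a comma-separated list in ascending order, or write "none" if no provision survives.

Article 5 is struck. The whole of Article 6 is the carve-out from the exclusive-service obligation, defined by reference to Article 5, so Article 6 cannot stand once Article 5 is removed. Article 4 provides that the Agreement is not severable, so the invalidity of any one provision voids the entire Agreement. No provision of the Agreement survives.

none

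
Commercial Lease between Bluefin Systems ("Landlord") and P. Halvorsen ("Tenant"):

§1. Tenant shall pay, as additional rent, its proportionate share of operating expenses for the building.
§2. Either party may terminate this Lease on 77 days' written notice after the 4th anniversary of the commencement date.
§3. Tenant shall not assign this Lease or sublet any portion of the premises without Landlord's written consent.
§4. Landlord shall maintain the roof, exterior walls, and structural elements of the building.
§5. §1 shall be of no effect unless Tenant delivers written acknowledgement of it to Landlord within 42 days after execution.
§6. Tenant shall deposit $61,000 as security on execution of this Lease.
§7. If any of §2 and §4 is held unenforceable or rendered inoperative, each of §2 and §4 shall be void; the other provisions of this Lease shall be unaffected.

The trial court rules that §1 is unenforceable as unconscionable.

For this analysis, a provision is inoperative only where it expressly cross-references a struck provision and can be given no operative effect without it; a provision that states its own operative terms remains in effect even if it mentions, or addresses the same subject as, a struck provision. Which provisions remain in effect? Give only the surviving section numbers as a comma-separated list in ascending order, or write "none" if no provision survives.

§1 is struck. §5 has no operative effect of its own apart from §1 and is therefore inoperative. §7 ties §2 and §4 together, but none of those is affected here; the remaining provisions continue in force under §7. §2, §3, §4, §6, and §7 remain in effect.

2, 3, 4, 6, 7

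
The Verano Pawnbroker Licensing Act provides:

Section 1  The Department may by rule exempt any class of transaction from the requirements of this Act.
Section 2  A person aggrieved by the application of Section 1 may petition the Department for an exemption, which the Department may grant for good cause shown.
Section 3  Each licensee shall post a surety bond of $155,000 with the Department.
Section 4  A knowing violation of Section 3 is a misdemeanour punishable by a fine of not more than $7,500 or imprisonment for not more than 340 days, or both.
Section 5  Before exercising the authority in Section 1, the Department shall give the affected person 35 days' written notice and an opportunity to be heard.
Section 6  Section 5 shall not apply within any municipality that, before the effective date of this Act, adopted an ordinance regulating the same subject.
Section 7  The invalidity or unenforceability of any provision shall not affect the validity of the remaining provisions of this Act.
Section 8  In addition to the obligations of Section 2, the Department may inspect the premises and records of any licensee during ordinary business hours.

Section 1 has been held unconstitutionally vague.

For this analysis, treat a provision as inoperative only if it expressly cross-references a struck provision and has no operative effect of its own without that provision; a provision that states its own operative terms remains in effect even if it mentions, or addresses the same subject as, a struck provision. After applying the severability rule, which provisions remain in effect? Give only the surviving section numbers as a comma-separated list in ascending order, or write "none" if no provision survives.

3, 4, 7, 8

Section 1 is struck. Section 2 operates only by reference to Section 1, so it falls with Section 1. Section 5 merely fixes the notice-and-hearing requirement for Section 1; with Section 1 gone it has nothing to operate on and falls away. Section 6 has no operative effect of its own apart from Section 5 and is therefore inoperative. Although Section 8 refers to Section 2, its operative terms do not depend on Section 2, so it remains in effect. Section 7 is a severability clause and preserves every provision that can still be given independent effect. Section 3, Section 4, Section 7, and Section 8 remain in effect.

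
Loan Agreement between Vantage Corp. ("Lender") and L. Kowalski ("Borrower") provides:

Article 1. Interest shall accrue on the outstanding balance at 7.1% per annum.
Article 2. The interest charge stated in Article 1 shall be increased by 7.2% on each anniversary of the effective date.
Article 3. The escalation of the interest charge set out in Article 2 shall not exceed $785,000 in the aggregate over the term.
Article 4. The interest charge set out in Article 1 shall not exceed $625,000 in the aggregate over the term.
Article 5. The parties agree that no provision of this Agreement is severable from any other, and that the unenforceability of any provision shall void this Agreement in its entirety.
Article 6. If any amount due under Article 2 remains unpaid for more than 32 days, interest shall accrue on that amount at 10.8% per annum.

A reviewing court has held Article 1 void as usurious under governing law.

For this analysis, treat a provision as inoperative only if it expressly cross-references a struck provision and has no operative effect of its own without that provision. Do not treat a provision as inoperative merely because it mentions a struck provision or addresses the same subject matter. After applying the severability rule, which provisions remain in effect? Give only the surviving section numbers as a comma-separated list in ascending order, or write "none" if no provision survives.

none

Article 1 is struck. Article 2 does nothing except set the escalation of the interest charge by reference to Article 1; with Article 1 gone it has no independent effect and is inoperative. The whole of Article 4 is the aggregate cap on the interest charge, defined by reference to Article 1, so Article 4 cannot stand once Article 1 is removed. Article 3 operates only by reference to Article 2, so it falls with Article 2. Article 6 does nothing except set the default interest on the escalation of the interest charge by reference to Article 2; with Article 2 gone it has no independent effect and is inoperative. Article 5 provides that the Agreement is not severable, so the invalidity of any one provision voids the entire Agreement. No provision of the Agreement survives.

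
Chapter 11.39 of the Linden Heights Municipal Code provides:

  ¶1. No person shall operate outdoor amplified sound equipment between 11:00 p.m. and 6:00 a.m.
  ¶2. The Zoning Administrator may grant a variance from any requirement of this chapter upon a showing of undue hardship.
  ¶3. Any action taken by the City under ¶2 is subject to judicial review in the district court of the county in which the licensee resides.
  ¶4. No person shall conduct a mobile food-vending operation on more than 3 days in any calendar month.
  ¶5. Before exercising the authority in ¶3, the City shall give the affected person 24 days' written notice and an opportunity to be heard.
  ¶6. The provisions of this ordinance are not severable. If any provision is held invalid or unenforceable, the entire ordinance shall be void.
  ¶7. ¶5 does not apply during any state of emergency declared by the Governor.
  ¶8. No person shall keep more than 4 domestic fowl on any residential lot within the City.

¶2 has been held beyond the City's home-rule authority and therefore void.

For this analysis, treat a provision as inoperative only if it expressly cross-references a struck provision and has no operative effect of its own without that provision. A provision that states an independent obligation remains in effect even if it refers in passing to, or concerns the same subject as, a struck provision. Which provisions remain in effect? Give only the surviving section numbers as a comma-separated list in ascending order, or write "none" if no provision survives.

¶2 is struck. ¶3 operates only by reference to ¶2, so it falls with ¶2. ¶5 merely fixes the notice-and-hearing requirement for ¶3; with ¶3 gone it has nothing to operate on and falls away. ¶7 operates only by reference to ¶5, so it falls with ¶5. ¶6 provides that the ordinance is not severable, so the invalidity of any one provision voids the entire ordinance. No provision of the ordinance survives.

none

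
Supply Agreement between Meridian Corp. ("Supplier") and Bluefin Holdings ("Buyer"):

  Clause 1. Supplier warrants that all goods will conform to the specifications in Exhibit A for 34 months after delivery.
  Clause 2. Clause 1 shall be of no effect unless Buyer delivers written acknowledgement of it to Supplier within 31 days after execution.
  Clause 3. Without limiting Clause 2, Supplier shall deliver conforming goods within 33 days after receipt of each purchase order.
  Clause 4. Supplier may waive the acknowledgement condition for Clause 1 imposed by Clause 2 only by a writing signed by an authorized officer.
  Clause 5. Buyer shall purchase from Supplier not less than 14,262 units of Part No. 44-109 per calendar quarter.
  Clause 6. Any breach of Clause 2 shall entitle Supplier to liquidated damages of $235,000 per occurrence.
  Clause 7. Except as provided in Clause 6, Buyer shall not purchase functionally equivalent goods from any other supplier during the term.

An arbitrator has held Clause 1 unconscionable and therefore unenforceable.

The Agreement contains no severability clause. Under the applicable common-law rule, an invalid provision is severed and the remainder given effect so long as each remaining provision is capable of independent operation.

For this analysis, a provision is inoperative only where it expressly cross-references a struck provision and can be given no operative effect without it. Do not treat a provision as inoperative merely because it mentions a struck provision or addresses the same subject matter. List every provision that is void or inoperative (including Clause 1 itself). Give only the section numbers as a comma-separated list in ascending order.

1, 2, 4, 6

Clause 1 is struck. Clause 2 operates only by reference to Clause 1, so it falls with Clause 1. Clause 4 merely fixes the waiver condition for Clause 2; with Clause 2 gone it has nothing to operate on and falls away. The whole of Clause 6 is the liquidated-damages amount, defined by reference to Clause 2, so Clause 6 cannot stand once Clause 2 is removed. Although Clause 7 refers to Clause 6, its operative terms do not depend on Clause 6, so it remains in effect. Clause 3 mentions Clause 2 but its own obligation stands independently of Clause 2, so Clause 3 is not affected. With no severability clause, the stated default rule severs what cannot stand and enforces each remaining provision that can operate on its own. Clause 3, Clause 5, and Clause 7 remain in effect.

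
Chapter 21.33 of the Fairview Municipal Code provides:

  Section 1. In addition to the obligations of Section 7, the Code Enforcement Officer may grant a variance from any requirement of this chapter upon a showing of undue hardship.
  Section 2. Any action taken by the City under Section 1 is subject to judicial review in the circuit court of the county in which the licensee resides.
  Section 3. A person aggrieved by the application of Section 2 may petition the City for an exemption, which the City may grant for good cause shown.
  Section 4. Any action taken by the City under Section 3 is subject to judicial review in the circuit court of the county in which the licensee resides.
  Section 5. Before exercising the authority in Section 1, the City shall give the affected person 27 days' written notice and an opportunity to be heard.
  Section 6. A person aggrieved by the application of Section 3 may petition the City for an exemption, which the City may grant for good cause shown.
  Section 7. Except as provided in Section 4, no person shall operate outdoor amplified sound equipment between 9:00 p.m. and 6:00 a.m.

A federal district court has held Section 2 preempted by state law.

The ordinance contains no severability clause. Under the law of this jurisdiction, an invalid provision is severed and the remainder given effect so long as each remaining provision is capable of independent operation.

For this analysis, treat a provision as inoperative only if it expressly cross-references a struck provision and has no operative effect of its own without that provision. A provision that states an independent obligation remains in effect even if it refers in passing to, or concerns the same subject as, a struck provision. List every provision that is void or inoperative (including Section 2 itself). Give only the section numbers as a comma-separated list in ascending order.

2, 3, 4, 6

Section 2 is struck. Section 3 operates only by reference to Section 2, so it falls with Section 2. The only function of Section 4 is the judicial-review right for Section 3, so it cannot stand once Section 3 is removed. Section 6 has no operative effect of its own apart from Section 3 and is therefore inoperative. Section 7 mentions Section 4 but its own obligation stands independently of Section 4, so Section 7 is not affected. With no severability clause, the stated default rule severs what cannot stand and enforces each remaining provision that can operate on its own. Section 1, Section 5, and Section 7 remain in effect.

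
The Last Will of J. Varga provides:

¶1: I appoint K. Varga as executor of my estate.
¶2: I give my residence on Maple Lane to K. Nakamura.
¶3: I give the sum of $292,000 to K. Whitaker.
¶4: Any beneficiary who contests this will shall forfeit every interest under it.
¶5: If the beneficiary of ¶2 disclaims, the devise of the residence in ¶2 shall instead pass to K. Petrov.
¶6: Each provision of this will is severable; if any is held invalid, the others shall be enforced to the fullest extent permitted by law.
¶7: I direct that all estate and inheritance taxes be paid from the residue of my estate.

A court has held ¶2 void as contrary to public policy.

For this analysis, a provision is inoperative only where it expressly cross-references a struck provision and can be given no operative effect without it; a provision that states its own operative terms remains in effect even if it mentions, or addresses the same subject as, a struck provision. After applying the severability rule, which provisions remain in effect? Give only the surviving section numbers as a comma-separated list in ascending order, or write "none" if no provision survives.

¶2 is struck. ¶5 has no operative effect of its own apart from ¶2 and is therefore inoperative. ¶6 is a severability clause and preserves every provision that can still be given independent effect. That leaves ¶1, ¶3, ¶4, ¶6, and ¶7 in effect.

1, 3, 4, 6, 7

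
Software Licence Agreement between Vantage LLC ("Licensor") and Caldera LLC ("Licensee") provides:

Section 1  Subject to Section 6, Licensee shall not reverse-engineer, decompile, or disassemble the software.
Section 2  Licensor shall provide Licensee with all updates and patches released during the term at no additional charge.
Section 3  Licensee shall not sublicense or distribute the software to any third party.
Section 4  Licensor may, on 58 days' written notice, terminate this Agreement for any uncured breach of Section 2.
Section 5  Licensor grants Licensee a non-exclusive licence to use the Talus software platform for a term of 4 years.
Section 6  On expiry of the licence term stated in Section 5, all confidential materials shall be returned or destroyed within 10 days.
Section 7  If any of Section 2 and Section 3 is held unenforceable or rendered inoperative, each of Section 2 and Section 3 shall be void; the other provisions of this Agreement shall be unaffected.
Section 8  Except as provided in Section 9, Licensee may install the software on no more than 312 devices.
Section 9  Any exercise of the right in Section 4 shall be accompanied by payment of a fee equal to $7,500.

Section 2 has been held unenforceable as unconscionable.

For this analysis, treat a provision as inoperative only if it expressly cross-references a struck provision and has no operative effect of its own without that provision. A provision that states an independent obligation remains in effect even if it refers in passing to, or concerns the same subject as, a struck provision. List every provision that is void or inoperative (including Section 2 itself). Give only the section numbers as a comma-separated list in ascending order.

Section 2 is struck. Section 4 merely fixes the termination right for breach of Section 2; with Section 2 gone it has nothing to operate on and falls away. Section 9 operates only by reference to Section 4, so it falls with Section 4. Section 8 mentions Section 9 but its own obligation stands independently of Section 9, so Section 8 is not affected. Section 7 declares Section 2 and Section 3 mutually dependent; since one of them has fallen, all of them are of no effect. That brings down Section 3 as well. The remainder continues in force under Section 7. The provisions still in force are Section 1, Section 5, Section 6, Section 7, and Section 8.

2, 3, 4, 9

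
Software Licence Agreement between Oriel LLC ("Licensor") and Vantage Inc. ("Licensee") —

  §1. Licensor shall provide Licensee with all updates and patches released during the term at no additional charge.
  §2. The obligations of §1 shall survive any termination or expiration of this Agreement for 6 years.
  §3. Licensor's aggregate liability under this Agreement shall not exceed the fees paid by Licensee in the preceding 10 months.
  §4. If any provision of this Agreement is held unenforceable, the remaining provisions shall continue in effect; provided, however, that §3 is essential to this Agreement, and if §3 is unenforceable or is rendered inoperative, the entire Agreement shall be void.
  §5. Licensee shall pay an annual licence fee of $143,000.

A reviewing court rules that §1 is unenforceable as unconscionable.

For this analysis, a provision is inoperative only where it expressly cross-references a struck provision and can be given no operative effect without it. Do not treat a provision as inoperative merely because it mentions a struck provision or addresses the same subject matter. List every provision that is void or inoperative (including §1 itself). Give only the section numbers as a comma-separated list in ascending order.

1, 2

§1 is struck. §2 has no operative effect of its own apart from §1 and is therefore inoperative. §4 makes §3 an essential term, but §3 is unaffected, so the severability proviso in §4 preserves the remaining provisions. §3, §4, and §5 remain in effect.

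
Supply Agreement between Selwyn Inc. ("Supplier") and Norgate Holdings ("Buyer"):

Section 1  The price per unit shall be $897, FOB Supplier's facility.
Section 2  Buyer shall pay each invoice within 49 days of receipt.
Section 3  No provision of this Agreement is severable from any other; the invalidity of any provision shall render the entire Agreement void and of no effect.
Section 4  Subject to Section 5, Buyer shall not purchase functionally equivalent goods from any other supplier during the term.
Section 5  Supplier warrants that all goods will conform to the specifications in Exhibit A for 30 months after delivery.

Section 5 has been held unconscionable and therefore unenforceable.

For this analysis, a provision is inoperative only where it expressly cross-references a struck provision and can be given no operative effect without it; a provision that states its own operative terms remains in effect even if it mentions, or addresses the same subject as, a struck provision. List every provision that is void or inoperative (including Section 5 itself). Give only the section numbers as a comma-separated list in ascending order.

Section 5 is struck. Nothing else in the Agreement is defined by reference to Section 5. Section 3 provides that the Agreement is not severable, so the invalidity of any one provision voids the entire Agreement. No provision of the Agreement survives.

1, 2, 3, 4, 5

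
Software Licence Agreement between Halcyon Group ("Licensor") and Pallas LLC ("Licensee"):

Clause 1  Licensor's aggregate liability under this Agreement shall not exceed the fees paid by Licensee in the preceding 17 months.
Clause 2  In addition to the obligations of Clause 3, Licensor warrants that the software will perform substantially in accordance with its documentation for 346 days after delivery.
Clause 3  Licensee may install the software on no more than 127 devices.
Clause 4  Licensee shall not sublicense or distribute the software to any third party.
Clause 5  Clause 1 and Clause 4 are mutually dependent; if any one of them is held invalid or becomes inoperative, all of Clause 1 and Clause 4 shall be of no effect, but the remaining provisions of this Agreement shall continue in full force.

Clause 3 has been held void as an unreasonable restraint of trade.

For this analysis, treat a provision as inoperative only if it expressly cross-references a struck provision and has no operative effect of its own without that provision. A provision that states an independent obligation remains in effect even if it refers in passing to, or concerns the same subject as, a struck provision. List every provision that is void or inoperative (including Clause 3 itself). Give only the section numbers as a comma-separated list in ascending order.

Clause 3 is struck. Clause 2 mentions Clause 3 but its own obligation stands independently of Clause 3, so Clause 2 is not affected. No other provision's operative terms depend on Clause 3. Clause 5 ties Clause 1 and Clause 4 together, but none of those is affected here; the remaining provisions continue in force under Clause 5. Clause 1, Clause 2, Clause 4, and Clause 5 remain in effect.

3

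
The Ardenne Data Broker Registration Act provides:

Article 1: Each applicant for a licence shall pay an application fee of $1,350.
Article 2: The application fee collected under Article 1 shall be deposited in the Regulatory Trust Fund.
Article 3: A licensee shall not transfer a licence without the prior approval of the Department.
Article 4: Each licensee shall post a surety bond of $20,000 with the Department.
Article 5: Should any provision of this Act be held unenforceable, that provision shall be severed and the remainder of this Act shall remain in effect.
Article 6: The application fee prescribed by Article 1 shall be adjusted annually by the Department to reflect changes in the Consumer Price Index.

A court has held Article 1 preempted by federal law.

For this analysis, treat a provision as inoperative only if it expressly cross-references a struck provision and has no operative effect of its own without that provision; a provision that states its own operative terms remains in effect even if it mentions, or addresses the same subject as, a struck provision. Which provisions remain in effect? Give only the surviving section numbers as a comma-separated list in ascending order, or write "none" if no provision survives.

3, 4, 5

Article 1 is struck. The whole of Article 2 is the disposition of the application fee, defined by reference to Article 1, so Article 2 cannot stand once Article 1 is removed. Article 6 operates only by reference to Article 1, so it falls with Article 1. Article 5 is a severability clause and preserves every provision that can still be given independent effect. That leaves Article 3, Article 4, and Article 5 in effect.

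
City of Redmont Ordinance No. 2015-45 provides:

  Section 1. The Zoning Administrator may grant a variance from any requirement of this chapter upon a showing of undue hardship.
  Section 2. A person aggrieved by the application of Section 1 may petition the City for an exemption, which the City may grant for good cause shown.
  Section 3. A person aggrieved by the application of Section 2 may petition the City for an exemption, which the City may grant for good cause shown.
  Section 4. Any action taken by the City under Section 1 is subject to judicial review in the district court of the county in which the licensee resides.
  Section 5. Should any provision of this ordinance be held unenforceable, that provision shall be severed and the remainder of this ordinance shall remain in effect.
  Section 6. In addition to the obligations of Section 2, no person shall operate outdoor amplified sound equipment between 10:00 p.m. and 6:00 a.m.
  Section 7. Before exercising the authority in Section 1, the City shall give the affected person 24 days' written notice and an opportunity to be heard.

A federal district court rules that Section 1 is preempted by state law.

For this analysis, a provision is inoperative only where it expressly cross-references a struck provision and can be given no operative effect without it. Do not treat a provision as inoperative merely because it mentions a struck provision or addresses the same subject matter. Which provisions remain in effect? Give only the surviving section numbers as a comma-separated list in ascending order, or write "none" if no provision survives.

Section 1 is struck. Section 2 merely fixes the exemption procedure for Section 1; with Section 1 gone it has nothing to operate on and falls away. The only function of Section 4 is the judicial-review right for Section 1, so it cannot stand once Section 1 is removed. Section 7 merely fixes the notice-and-hearing requirement for Section 1; with Section 1 gone it has nothing to operate on and falls away. Section 3 merely fixes the exemption procedure for Section 2; with Section 2 gone it has nothing to operate on and falls away. Although Section 6 refers to Section 2, its operative terms do not depend on Section 2, so it remains in effect. Section 5 is a severability clause and preserves every provision that can still be given independent effect. That leaves Section 5 and Section 6 in effect.

5, 6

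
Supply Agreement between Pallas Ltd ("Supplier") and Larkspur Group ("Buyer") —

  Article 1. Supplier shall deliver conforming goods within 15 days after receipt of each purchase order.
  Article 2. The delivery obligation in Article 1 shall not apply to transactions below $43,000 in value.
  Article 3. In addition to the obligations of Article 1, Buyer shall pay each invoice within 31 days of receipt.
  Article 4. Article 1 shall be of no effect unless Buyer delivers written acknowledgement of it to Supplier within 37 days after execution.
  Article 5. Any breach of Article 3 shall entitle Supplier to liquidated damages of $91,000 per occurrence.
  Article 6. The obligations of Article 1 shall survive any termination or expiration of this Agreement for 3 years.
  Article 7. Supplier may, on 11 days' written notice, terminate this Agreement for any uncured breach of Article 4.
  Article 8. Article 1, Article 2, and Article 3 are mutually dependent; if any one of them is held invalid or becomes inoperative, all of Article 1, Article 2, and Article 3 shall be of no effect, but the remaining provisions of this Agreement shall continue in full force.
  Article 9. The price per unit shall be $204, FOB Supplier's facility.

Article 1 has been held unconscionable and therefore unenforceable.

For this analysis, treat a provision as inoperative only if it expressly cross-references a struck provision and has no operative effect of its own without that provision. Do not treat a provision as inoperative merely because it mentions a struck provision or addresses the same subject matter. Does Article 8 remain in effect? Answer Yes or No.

Article 1 is struck. The whole of Article 2 is the carve-out from the delivery obligation, defined by reference to Article 1, so Article 2 cannot stand once Article 1 is removed. Article 4 operates only by reference to Article 1, so it falls with Article 1. Article 6 operates only by reference to Article 1, so it falls with Article 1. The only function of Article 7 is the termination right for breach of Article 4, so it cannot stand once Article 4 is removed. Article 8 declares Article 1, Article 2, and Article 3 mutually dependent; since one of them has fallen, all of them are of no effect. That brings down Article 3 as well. Article 5 in turn depends solely on a provision now struck and likewise falls. The remainder continues in force under Article 8. The provisions still in force are Article 8 and Article 9. Article 8 is among the surviving provisions, so the answer is yes.

Yes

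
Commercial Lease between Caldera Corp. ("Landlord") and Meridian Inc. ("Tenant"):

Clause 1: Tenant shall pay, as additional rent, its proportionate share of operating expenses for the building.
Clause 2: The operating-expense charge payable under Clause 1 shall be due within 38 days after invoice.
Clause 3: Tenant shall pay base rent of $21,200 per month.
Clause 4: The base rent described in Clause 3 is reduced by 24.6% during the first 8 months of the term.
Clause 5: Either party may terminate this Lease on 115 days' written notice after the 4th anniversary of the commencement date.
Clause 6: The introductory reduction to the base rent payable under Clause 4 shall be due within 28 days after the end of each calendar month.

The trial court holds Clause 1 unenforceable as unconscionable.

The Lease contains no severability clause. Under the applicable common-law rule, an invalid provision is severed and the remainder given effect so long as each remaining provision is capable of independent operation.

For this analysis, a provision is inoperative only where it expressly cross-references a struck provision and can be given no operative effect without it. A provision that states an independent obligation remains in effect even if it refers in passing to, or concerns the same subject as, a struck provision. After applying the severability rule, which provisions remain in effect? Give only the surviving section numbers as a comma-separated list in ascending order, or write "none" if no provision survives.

Clause 1 is struck. Clause 2 does nothing except set the payment deadline for the operating-expense charge by reference to Clause 1; with Clause 1 gone it has no independent effect and is inoperative. Under the stated default rule, only provisions that cannot operate independently fall away; the rest are enforced. That leaves Clause 3, Clause 4, Clause 5, and Clause 6 in effect.

3, 4, 5, 6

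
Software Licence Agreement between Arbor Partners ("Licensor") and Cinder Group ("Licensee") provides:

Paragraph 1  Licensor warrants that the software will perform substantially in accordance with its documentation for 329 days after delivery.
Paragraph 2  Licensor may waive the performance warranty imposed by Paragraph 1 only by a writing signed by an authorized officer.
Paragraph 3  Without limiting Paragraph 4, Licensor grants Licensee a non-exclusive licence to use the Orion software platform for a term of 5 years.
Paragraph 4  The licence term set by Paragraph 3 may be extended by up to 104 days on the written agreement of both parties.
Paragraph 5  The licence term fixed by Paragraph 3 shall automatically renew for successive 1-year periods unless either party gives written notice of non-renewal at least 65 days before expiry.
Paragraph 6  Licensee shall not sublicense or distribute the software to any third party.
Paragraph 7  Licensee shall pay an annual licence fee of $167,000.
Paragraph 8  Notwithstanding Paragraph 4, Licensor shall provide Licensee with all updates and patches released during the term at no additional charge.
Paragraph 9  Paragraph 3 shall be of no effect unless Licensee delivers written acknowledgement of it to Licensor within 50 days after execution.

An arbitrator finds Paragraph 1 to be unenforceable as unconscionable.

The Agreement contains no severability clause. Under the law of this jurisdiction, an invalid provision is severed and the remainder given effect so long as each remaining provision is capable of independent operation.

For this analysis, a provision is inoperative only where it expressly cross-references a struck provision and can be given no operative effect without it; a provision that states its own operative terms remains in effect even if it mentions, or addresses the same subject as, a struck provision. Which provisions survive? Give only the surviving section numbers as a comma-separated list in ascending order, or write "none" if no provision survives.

Paragraph 1 is struck. Paragraph 2 merely fixes the waiver condition for Paragraph 1; with Paragraph 1 gone it has nothing to operate on and falls away. With no severability clause, the stated default rule severs what cannot stand and enforces each remaining provision that can operate on its own. The provisions still in force are Paragraph 3, Paragraph 4, Paragraph 5, Paragraph 6, Paragraph 7, Paragraph 8, and Paragraph 9.

3, 4, 5, 6, 7, 8, 9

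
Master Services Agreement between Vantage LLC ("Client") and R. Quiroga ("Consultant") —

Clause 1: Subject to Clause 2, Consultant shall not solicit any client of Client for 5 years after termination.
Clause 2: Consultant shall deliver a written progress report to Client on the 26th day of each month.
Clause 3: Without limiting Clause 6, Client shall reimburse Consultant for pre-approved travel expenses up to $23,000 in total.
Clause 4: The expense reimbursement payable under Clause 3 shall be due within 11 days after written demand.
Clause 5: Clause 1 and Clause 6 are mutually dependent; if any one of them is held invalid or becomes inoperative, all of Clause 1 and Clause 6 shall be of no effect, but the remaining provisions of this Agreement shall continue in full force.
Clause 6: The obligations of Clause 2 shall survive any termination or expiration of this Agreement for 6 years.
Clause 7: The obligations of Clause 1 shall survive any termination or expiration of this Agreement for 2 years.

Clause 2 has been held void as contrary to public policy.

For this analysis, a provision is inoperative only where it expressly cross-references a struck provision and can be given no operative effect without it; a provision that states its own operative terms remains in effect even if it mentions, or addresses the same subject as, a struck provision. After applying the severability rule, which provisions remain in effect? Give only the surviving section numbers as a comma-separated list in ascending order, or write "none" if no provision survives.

3, 4, 5

Clause 2 is struck. Clause 6 has no operative effect of its own apart from Clause 2 and is therefore inoperative. Clause 3 mentions Clause 6 but its own obligation stands independently of Clause 6, so Clause 3 is not affected. Clause 5 declares Clause 1 and Clause 6 mutually dependent; since one of them has fallen, all of them are of no effect. That brings down Clause 1 as well. Clause 7 in turn depends solely on a provision now struck and likewise falls. The remainder continues in force under Clause 5. That leaves Clause 3, Clause 4, and Clause 5 in effect.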